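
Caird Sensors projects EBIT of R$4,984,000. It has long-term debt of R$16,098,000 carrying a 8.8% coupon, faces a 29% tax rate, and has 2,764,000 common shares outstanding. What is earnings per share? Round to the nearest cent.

R$0.92

Interest = R$1,416,624.00, so EBT = R$4,984,000 − R$1,416,624.00 = R$3,567,376.00.
Net income = R$3,567,376.00 × (1 − 0.29) = R$2,532,836.96.
EPS = R$2,532,836.96 ÷ 2,764,000 = R$0.92.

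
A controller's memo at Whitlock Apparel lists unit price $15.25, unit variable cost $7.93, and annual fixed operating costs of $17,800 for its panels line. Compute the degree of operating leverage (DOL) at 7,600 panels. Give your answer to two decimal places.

1.47

At 7,600 units, contribution = 7,600 × $7.32 = $55,632.00.
Subtracting fixed costs: EBIT = $55,632.00 − $17,800 = $37,832.00.
So DOL = total CM / EBIT = $55,632.00 / $37,832.00 = 1.4705.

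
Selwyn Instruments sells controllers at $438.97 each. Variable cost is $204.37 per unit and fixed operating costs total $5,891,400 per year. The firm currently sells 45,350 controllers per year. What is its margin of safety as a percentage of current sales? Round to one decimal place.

44.6%

Unit CM = price − variable cost = $438.97 − $204.37 = $234.60. Break-even units = $5,891,400 ÷ $234.60 = 25,112.53; break-even revenue = 25,112.53 × $438.97 = $11,023,648.16.
Current sales = 45,350 × $438.97 = $19,907,289.50.
Margin of safety = ($19,907,289.50 − $11,023,648.16) ÷ $19,907,289.50 = 44.6%.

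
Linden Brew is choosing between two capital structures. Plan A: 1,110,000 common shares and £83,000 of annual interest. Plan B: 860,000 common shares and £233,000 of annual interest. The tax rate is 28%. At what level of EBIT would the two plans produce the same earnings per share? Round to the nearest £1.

£749,000

At indifference, (EBIT − 83,000)(1 − t)/1,110,000 = (EBIT − 233,000)(1 − t)/860,000.
The (1 − t) factor cancels: (EBIT − 83,000) × 860,000 = (EBIT − 233,000) × 1,110,000.
EBIT × (1,110,000 − 860,000) = 233,000 × 1,110,000 − 83,000 × 860,000 = 187,250,000,000, so EBIT = 187,250,000,000 ÷ 250,000 = 749,000.00.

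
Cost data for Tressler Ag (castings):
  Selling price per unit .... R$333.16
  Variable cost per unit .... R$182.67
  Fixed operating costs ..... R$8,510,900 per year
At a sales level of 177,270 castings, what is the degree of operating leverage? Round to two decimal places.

1.47

Contribution at this volume is 177,270 × R$150.49 = R$26,677,362.30.
Operating income = contribution − fixed costs = R$26,677,362.30 − R$8,510,900 = R$18,166,462.30.
So DOL = total CM / EBIT = R$26,677,362.30 / R$18,166,462.30 = 1.4685.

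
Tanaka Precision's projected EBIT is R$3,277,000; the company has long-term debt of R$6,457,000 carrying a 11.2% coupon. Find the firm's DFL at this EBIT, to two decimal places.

1.28

Interest = R$723,184.00.
DFL = EBIT ÷ (EBIT − I) = R$3,277,000 ÷ (R$3,277,000 − R$723,184.00) = R$3,277,000 ÷ R$2,553,816.00 = 1.2832.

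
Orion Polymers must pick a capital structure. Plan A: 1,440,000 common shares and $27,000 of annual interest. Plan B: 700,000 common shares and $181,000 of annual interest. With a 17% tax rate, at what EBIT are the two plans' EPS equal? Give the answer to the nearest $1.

$326,676

Set EPS_A = EPS_B: (EBIT − $27,000)(1 − 0.17) ÷ 1,440,000 = (EBIT − $181,000)(1 − 0.17) ÷ 700,000.
Cancelling (1 − t) and cross-multiplying: 700,000·(EBIT − 27,000) = 1,440,000·(EBIT − 181,000).
EBIT × (1,440,000 − 700,000) = 181,000 × 1,440,000 − 27,000 × 700,000 = 241,740,000,000, so EBIT = 241,740,000,000 ÷ 740,000 = 326,675.68.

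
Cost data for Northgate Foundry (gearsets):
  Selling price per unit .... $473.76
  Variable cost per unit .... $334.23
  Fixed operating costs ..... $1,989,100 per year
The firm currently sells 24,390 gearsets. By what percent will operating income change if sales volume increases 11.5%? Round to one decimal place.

At 24,390 units, contribution = 24,390 × $139.53 = $3,403,136.70.
EBIT = $3,403,136.70 − $1,989,100 = $1,414,036.70.
Degree of operating leverage = $3,403,136.70 / $1,414,036.70 = 2.4067.
So EBIT moves 2.4067 × (+11.5%) = +27.7%.

+27.7%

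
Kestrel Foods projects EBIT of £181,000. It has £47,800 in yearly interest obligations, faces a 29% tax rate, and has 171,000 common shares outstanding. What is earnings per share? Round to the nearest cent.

£0.55

Interest = £47,800.00, so EBT = £181,000 − £47,800.00 = £133,200.00.
Net income = £133,200.00 × (1 − 0.29) = £94,572.00.
Per share: £94,572.00 / 171,000 shares = £0.55.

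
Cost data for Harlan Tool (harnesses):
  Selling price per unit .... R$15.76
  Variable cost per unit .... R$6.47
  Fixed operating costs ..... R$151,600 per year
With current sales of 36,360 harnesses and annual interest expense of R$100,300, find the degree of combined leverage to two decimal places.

Contribution at this volume is 36,360 × R$9.29 = R$337,784.40.
EBIT = R$337,784.40 − R$151,600 = R$186,184.40. Interest = R$100,300.00.
DOL = R$337,784.40 ÷ R$186,184.40 = 1.8142; DFL = R$186,184.40 ÷ R$85,884.40 = 2.1678.
Combined leverage = 1.8142 × 2.1678 = 3.9328.

3.93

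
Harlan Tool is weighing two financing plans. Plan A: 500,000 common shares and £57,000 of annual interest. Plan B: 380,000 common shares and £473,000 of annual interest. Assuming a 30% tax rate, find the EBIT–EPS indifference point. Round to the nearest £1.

Set EPS_A = EPS_B: (EBIT − £57,000)(1 − 0.30) ÷ 500,000 = (EBIT − £473,000)(1 − 0.30) ÷ 380,000.
Cancelling (1 − t) and cross-multiplying: 380,000·(EBIT − 57,000) = 500,000·(EBIT − 473,000).
Solving, EBIT = (473,000·500,000 − 57,000·380,000) / (500,000 − 380,000) = 214,840,000,000 / 120,000 = 1,790,333.33.

£1,790,333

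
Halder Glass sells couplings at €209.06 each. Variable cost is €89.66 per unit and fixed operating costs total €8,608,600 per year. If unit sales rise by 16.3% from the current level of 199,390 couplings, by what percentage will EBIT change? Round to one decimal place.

Contribution at this volume is 199,390 × €119.40 = €23,807,166.00.
Operating income = contribution − fixed costs = €23,807,166.00 − €8,608,600 = €15,198,566.00.
DOL = contribution ÷ EBIT = €23,807,166.00 ÷ €15,198,566.00 = 1.5664.
Operating income changes by 1.5664 × +16.3% = +25.5%.

+25.5%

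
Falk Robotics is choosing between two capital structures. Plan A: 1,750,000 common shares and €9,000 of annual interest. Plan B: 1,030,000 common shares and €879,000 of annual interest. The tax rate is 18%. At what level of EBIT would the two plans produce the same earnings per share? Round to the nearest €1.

At indifference, (EBIT − 9,000)(1 − t)/1,750,000 = (EBIT − 879,000)(1 − t)/1,030,000.
The (1 − t) factor cancels: (EBIT − 9,000) × 1,030,000 = (EBIT − 879,000) × 1,750,000.
Solving, EBIT = (879,000·1,750,000 − 9,000·1,030,000) / (1,750,000 − 1,030,000) = 1,528,980,000,000 / 720,000 = 2,123,583.33.

€2,123,583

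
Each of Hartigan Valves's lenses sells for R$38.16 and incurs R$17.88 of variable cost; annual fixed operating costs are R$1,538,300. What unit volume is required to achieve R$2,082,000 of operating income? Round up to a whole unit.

Contribution margin per unit = R$38.16 − R$17.88 = R$20.28.
Required volume = (fixed costs + target profit) ÷ CM = (R$1,538,300 + R$2,082,000) ÷ R$20.28 = 178,515.78, so 178,516 lenses.

178,516 lenses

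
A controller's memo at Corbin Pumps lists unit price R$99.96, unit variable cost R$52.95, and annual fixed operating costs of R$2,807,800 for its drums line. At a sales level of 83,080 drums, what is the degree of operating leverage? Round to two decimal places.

At 83,080 units, contribution = 83,080 × R$47.01 = R$3,905,590.80.
EBIT = R$3,905,590.80 − R$2,807,800 = R$1,097,790.80.
Degree of operating leverage = R$3,905,590.80 / R$1,097,790.80 = 3.5577.

3.56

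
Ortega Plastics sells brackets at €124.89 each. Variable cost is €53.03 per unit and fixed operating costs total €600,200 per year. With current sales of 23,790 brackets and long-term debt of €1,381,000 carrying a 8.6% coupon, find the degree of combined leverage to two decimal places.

1.73

At 23,790 units, contribution = 23,790 × €71.86 = €1,709,549.40.
Subtracting fixed costs: EBIT = €1,709,549.40 − €600,200 = €1,109,349.40. Interest = €118,766.00, so EBIT − I = €990,583.40.
Degree of total leverage = total CM / (EBIT − interest) = €1,709,549.40 / €990,583.40 = 1.7258.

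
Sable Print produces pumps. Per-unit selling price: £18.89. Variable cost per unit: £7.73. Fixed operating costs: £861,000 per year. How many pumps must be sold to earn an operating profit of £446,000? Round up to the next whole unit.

117,115 pumps

Contribution margin per unit = £18.89 − £7.73 = £11.16.
Units = (FC + target) / CM = (£861,000 + £446,000) / £11.16 = 117,114.70, so 117,115 pumps.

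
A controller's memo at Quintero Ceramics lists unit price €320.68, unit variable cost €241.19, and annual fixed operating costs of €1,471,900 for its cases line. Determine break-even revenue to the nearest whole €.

CM per unit = €320.68 − €241.19 = €79.49; CM ratio = €79.49 / €320.68 = 0.2479.
Break-even sales = FC ÷ CM ratio = €1,471,900 × €320.68 / €79.49 = €5,937,966.

€5,937,966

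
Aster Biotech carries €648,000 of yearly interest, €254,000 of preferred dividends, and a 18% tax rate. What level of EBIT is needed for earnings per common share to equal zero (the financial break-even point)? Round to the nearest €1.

€957,756

Preferred dividends are paid after tax, so their pre-tax equivalent is €254,000 ÷ (1 − 0.18) = €309,756.10.
EPS = 0 when EBIT covers interest plus the pre-tax preferred burden: €648,000 + €309,756.10 = €957,756.10.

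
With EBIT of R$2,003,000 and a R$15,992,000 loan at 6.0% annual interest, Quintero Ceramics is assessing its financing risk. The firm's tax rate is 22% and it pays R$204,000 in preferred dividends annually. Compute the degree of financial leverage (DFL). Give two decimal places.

2.56

Interest = R$959,520.00.
Pre-tax preferred-dividend burden = R$204,000 ÷ (1 − 0.22) = R$261,538.46.
DFL = EBIT ÷ [EBIT − I − D_p/(1−t)] = R$2,003,000 ÷ [R$2,003,000 − R$959,520.00 − R$261,538.46] = R$2,003,000 ÷ R$781,941.54 = 2.5616.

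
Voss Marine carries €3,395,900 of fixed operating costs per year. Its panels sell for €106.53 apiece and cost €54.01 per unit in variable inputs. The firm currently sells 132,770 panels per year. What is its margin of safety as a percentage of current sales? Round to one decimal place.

Contribution margin per unit = €106.53 − €54.01 = €52.52. Break-even units = €3,395,900 ÷ €52.52 = 64,659.18; break-even revenue = 64,659.18 × €106.53 = €6,888,142.17.
Actual sales revenue = 132,770 × €106.53 = €14,143,988.10.
Margin of safety = (€14,143,988.10 − €6,888,142.17) ÷ €14,143,988.10 = 51.3%.

51.3%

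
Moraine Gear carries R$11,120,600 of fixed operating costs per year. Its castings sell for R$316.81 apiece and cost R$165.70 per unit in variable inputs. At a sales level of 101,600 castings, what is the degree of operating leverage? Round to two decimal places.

At 101,600 units, contribution = 101,600 × R$151.11 = R$15,352,776.00.
EBIT = R$15,352,776.00 − R$11,120,600 = R$4,232,176.00.
Degree of operating leverage = R$15,352,776.00 / R$4,232,176.00 = 3.6276.

3.63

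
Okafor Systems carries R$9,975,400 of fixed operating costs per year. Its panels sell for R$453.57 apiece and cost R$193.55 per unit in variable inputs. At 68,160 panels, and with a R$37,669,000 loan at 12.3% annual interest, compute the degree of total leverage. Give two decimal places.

Contribution at this volume is 68,160 × R$260.02 = R$17,722,963.20.
EBIT = R$17,722,963.20 − R$9,975,400 = R$7,747,563.20. Interest = R$4,633,287.00.
DOL = R$17,722,963.20 ÷ R$7,747,563.20 = 2.2876; DFL = R$7,747,563.20 ÷ R$3,114,276.20 = 2.4878.
DCL = DOL × DFL = 2.2876 × 2.4878 = 5.6911.

5.69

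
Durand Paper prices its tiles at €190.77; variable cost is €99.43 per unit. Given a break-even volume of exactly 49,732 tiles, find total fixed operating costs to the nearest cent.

€4,542,520.88

Contribution margin per unit = €190.77 − €99.43 = €91.34.
Fixed costs = break-even units × CM = 49,732 × €91.34 = €4,542,520.88.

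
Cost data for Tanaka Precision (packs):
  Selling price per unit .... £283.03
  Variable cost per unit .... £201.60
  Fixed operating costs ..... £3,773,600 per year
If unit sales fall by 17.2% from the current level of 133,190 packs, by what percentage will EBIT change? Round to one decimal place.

Contribution at this volume is 133,190 × £81.43 = £10,845,661.70.
Operating income = contribution − fixed costs = £10,845,661.70 − £3,773,600 = £7,072,061.70.
So DOL = total CM / EBIT = £10,845,661.70 / £7,072,061.70 = 1.5336.
Operating income changes by 1.5336 × -17.2% = -26.4%.

-26.4%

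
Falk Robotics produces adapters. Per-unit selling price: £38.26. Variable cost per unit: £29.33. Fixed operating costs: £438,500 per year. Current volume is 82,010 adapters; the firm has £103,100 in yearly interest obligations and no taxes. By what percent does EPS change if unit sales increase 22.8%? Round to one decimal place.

+87.5%

Total contribution margin = 82,010 × £8.93 = £732,349.30.
Subtracting fixed costs: EBIT = £732,349.30 − £438,500 = £293,849.30.
After interest of £103,100.00, pre-tax earnings = £190,749.30.
DCL = total CM / (EBIT − I) = £732,349.30 / £190,749.30 = 3.8393.
%ΔEPS = DCL × %ΔSales = 3.8393 × +22.8% = +87.5%.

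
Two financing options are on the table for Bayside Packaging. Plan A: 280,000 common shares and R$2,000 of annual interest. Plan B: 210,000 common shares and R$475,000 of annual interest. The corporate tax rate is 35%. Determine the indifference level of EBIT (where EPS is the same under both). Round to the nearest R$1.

Set EPS_A = EPS_B: (EBIT − R$2,000)(1 − 0.35) ÷ 280,000 = (EBIT − R$475,000)(1 − 0.35) ÷ 210,000.
The (1 − t) factor cancels: (EBIT − 2,000) × 210,000 = (EBIT − 475,000) × 280,000.
Solving, EBIT = (475,000·280,000 − 2,000·210,000) / (280,000 − 210,000) = 132,580,000,000 / 70,000 = 1,894,000.00.

R$1,894,000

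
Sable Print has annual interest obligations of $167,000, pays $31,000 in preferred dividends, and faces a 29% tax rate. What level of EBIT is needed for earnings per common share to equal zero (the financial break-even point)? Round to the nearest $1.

Preferred dividends are paid after tax, so their pre-tax equivalent is $31,000 ÷ (1 − 0.29) = $43,661.97.
Financial break-even EBIT = interest + D_p ÷ (1 − t) = $167,000 + $43,661.97 = $210,661.97.

$210,662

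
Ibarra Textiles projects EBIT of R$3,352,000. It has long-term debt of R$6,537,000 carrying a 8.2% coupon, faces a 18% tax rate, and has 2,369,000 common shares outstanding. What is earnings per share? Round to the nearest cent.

Pre-tax income = R$3,352,000 − R$536,034.00 = R$2,815,966.00.
After tax at 18%: net income = R$2,815,966.00 × 0.82 = R$2,309,092.12.
EPS = R$2,309,092.12 ÷ 2,369,000 = R$0.97.

R$0.97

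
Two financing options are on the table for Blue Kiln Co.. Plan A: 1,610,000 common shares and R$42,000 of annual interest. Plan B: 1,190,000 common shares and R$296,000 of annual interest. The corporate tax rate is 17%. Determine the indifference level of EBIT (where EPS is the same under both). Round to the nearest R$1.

R$1,015,667

At indifference, (EBIT − 42,000)(1 − t)/1,610,000 = (EBIT − 296,000)(1 − t)/1,190,000.
The (1 − t) factor cancels: (EBIT − 42,000) × 1,190,000 = (EBIT − 296,000) × 1,610,000.
Solving, EBIT = (296,000·1,610,000 − 42,000·1,190,000) / (1,610,000 − 1,190,000) = 426,580,000,000 / 420,000 = 1,015,666.67.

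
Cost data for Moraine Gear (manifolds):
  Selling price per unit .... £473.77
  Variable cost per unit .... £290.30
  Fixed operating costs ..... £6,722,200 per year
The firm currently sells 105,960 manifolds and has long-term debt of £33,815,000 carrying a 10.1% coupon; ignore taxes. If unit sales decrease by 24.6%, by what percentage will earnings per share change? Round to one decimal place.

-51.4%

Total contribution margin = 105,960 × £183.47 = £19,440,481.20.
Operating income = contribution − fixed costs = £19,440,481.20 − £6,722,200 = £12,718,281.20.
Interest = £3,415,315.00, so EBIT − I = £9,302,966.20.
DCL = total CM / (EBIT − I) = £19,440,481.20 / £9,302,966.20 = 2.0897.
EPS therefore changes by 2.0897 × (-24.6%) = -51.4%.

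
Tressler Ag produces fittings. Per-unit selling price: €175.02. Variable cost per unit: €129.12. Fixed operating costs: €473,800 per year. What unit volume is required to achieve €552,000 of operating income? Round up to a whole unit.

Contribution margin per unit = €175.02 − €129.12 = €45.90.
Required volume = (fixed costs + target profit) ÷ CM = (€473,800 + €552,000) ÷ €45.90 = 22,348.58, so 22,349 fittings.

22,349 fittings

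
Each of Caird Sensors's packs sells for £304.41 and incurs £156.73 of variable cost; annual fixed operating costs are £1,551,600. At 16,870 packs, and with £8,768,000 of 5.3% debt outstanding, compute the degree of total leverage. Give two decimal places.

Contribution at this volume is 16,870 × £147.68 = £2,491,361.60.
Subtracting fixed costs: EBIT = £2,491,361.60 − £1,551,600 = £939,761.60. Interest = £464,704.00, so EBIT − I = £475,057.60.
DCL = contribution ÷ (EBIT − I) = £2,491,361.60 ÷ £475,057.60 = 5.2443.

5.24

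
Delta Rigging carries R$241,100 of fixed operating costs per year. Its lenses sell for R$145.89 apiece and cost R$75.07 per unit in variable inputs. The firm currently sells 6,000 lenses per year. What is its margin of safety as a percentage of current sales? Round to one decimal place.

43.3%

Unit CM = price − variable cost = R$145.89 − R$75.07 = R$70.82. Break-even units = R$241,100 ÷ R$70.82 = 3,404.41; break-even revenue = 3,404.41 × R$145.89 = R$496,668.72.
Current sales = 6,000 × R$145.89 = R$875,340.00.
Margin of safety = (R$875,340.00 − R$496,668.72) ÷ R$875,340.00 = 43.3%.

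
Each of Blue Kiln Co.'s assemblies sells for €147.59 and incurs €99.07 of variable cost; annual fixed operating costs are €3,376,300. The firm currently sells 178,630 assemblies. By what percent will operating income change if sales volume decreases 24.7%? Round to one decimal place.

-40.5%

Contribution at this volume is 178,630 × €48.52 = €8,667,127.60.
Subtracting fixed costs: EBIT = €8,667,127.60 − €3,376,300 = €5,290,827.60.
So DOL = total CM / EBIT = €8,667,127.60 / €5,290,827.60 = 1.6381.
So EBIT moves 1.6381 × (-24.7%) = -40.5%.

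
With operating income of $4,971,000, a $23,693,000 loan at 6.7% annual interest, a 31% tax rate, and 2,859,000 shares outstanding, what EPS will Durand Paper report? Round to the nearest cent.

$0.82

Interest = $1,587,431.00, so EBT = $4,971,000 − $1,587,431.00 = $3,383,569.00.
After tax at 31%: net income = $3,383,569.00 × 0.69 = $2,334,662.61.
EPS = $2,334,662.61 ÷ 2,859,000 = $0.82.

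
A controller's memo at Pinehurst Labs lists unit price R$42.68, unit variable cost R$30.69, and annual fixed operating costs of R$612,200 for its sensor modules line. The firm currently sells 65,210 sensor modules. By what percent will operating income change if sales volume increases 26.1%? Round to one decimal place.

+120.3%

At 65,210 units, contribution = 65,210 × R$11.99 = R$781,867.90.
Subtracting fixed costs: EBIT = R$781,867.90 − R$612,200 = R$169,667.90.
Degree of operating leverage = R$781,867.90 / R$169,667.90 = 4.6082.
Operating income changes by 4.6082 × +26.1% = +120.3%.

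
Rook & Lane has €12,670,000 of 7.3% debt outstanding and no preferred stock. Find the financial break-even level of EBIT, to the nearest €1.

Annual interest = 7.3% × €12,670,000 = €924,910.00.
Without preferred stock the financial break-even is simply EBIT = interest = €924,910.00.

€924,910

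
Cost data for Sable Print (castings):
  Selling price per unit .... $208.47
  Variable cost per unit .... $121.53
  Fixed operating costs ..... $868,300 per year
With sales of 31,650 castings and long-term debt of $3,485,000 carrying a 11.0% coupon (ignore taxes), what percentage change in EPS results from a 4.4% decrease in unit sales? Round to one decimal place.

-8.1%

Total contribution margin = 31,650 × $86.94 = $2,751,651.00.
EBIT = $2,751,651.00 − $868,300 = $1,883,351.00.
After interest of $383,350.00, pre-tax earnings = $1,500,001.00.
Degree of combined leverage = contribution ÷ (EBIT − I) = $2,751,651.00 ÷ $1,500,001.00 = 1.8344.
EPS therefore changes by 1.8344 × (-4.4%) = -8.1%.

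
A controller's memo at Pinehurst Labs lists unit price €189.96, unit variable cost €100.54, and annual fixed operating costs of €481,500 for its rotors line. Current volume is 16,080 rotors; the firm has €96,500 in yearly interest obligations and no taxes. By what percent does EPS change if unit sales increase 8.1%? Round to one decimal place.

+13.5%

Total contribution margin = 16,080 × €89.42 = €1,437,873.60.
EBIT = €1,437,873.60 − €481,500 = €956,373.60.
Interest = €96,500.00, so EBIT − I = €859,873.60.
Degree of combined leverage = contribution ÷ (EBIT − I) = €1,437,873.60 ÷ €859,873.60 = 1.6722.
EPS therefore changes by 1.6722 × (+8.1%) = +13.5%.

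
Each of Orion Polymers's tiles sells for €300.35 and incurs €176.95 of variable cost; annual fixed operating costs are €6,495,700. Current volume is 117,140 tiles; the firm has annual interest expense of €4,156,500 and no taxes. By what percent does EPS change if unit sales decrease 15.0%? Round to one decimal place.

Contribution at this volume is 117,140 × €123.40 = €14,455,076.00.
Operating income = contribution − fixed costs = €14,455,076.00 − €6,495,700 = €7,959,376.00.
Interest = €4,156,500.00, so EBIT − I = €3,802,876.00.
DCL = total CM / (EBIT − I) = €14,455,076.00 / €3,802,876.00 = 3.8011.
%ΔEPS = DCL × %ΔSales = 3.8011 × -15.0% = -57.0%.

-57.0%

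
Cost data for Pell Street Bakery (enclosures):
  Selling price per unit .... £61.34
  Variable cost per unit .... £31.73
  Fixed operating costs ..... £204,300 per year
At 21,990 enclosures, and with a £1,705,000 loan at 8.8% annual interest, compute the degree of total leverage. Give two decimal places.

Total contribution margin = 21,990 × £29.61 = £651,123.90.
Subtracting fixed costs: EBIT = £651,123.90 − £204,300 = £446,823.90. Interest = £150,040.00.
DOL = £651,123.90 ÷ £446,823.90 = 1.4572; DFL = £446,823.90 ÷ £296,783.90 = 1.5056.
Combined leverage = 1.4572 × 1.5056 = 2.1940.

2.19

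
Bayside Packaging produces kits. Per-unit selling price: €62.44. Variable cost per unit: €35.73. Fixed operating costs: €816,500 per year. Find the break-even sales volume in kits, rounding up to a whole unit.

Each unit contributes €62.44 − €35.73 = €26.71.
Break-even Q = €816,500 / €26.71 = 30,569.08 → 30,570 kits.

30,570 kits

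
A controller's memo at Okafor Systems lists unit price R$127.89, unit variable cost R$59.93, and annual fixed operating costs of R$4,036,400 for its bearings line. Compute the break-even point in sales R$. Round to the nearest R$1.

CM per unit = R$127.89 − R$59.93 = R$67.96; CM ratio = R$67.96 / R$127.89 = 0.5314.
Break-even sales = FC ÷ CM ratio = R$4,036,400 × R$127.89 / R$67.96 = R$7,595,868.

R$7,595,868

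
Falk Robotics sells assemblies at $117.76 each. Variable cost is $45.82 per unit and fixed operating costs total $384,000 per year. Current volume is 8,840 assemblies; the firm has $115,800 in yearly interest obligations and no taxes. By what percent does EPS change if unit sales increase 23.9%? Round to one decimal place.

+111.6%

At 8,840 units, contribution = 8,840 × $71.94 = $635,949.60.
Operating income = contribution − fixed costs = $635,949.60 − $384,000 = $251,949.60.
Interest = $115,800.00, so EBIT − I = $136,149.60.
Degree of combined leverage = contribution ÷ (EBIT − I) = $635,949.60 ÷ $136,149.60 = 4.6710.
EPS therefore changes by 4.6710 × (+23.9%) = +111.6%.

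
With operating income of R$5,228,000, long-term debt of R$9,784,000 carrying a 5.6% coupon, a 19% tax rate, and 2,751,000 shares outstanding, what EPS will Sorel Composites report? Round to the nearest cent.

Interest = R$547,904.00, so EBT = R$5,228,000 − R$547,904.00 = R$4,680,096.00.
After tax at 19%: net income = R$4,680,096.00 × 0.81 = R$3,790,877.76.
Per share: R$3,790,877.76 / 2,751,000 shares = R$1.38.

R$1.38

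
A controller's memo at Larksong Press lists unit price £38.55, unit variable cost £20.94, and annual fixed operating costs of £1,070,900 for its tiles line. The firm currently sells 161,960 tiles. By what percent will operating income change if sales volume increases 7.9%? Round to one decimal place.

At 161,960 units, contribution = 161,960 × £17.61 = £2,852,115.60.
Operating income = contribution − fixed costs = £2,852,115.60 − £1,070,900 = £1,781,215.60.
DOL = contribution ÷ EBIT = £2,852,115.60 ÷ £1,781,215.60 = 1.6012.
So EBIT moves 1.6012 × (+7.9%) = +12.6%.

+12.6%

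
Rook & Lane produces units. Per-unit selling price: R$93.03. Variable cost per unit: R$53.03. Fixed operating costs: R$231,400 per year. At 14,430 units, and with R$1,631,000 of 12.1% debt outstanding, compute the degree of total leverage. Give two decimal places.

Contribution at this volume is 14,430 × R$40.00 = R$577,200.00.
Subtracting fixed costs: EBIT = R$577,200.00 − R$231,400 = R$345,800.00. Interest = R$197,351.00, so EBIT − I = R$148,449.00.
Degree of total leverage = total CM / (EBIT − interest) = R$577,200.00 / R$148,449.00 = 3.8882.

3.89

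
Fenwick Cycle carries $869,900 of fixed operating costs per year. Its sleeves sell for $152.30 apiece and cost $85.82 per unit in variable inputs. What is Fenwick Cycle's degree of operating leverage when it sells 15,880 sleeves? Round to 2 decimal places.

5.68

At 15,880 units, contribution = 15,880 × $66.48 = $1,055,702.40.
EBIT = $1,055,702.40 − $869,900 = $185,802.40.
Degree of operating leverage = $1,055,702.40 / $185,802.40 = 5.6819.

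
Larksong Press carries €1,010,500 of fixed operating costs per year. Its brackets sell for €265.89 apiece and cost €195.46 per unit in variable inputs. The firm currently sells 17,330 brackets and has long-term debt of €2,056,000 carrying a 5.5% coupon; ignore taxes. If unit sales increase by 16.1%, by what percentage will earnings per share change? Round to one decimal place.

Total contribution margin = 17,330 × €70.43 = €1,220,551.90.
EBIT = €1,220,551.90 − €1,010,500 = €210,051.90.
Interest = €113,080.00, so EBIT − I = €96,971.90.
DCL = total CM / (EBIT − I) = €1,220,551.90 / €96,971.90 = 12.5867.
%ΔEPS = DCL × %ΔSales = 12.5867 × +16.1% = +202.6%.

+202.6%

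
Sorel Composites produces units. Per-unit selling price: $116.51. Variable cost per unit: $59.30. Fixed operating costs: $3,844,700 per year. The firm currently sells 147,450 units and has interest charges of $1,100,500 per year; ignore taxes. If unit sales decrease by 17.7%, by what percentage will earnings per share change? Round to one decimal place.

-42.8%

At 147,450 units, contribution = 147,450 × $57.21 = $8,435,614.50.
Operating income = contribution − fixed costs = $8,435,614.50 − $3,844,700 = $4,590,914.50.
After interest of $1,100,500.00, pre-tax earnings = $3,490,414.50.
Degree of combined leverage = contribution ÷ (EBIT − I) = $8,435,614.50 ÷ $3,490,414.50 = 2.4168.
%ΔEPS = DCL × %ΔSales = 2.4168 × -17.7% = -42.8%.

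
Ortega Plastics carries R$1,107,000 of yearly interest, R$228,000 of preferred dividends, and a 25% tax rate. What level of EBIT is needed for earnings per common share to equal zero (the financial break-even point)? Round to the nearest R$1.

R$1,411,000

Preferred dividends are paid after tax, so their pre-tax equivalent is R$228,000 ÷ (1 − 0.25) = R$304,000.00.
EPS = 0 when EBIT covers interest plus the pre-tax preferred burden: R$1,107,000 + R$304,000.00 = R$1,411,000.00.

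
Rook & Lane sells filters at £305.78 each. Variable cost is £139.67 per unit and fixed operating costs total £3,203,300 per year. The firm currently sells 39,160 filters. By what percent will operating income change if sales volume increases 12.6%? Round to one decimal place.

+24.8%

Contribution at this volume is 39,160 × £166.11 = £6,504,867.60.
EBIT = £6,504,867.60 − £3,203,300 = £3,301,567.60.
DOL = contribution ÷ EBIT = £6,504,867.60 ÷ £3,301,567.60 = 1.9702.
%ΔEBIT = DOL × %ΔSales = 1.9702 × +12.6% = +24.8%.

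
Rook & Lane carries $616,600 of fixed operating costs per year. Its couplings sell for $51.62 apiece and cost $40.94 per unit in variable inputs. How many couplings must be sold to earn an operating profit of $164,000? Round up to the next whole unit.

Unit CM = price − variable cost = $51.62 − $40.94 = $10.68.
Required volume = (fixed costs + target profit) ÷ CM = ($616,600 + $164,000) ÷ $10.68 = 73,089.89, so 73,090 couplings.

73,090 couplings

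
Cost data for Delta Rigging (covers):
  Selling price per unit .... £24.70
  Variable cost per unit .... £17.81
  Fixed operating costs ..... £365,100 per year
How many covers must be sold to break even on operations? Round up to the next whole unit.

52,990 covers

Unit CM = price − variable cost = £24.70 − £17.81 = £6.89.
Break-even Q = £365,100 / £6.89 = 52,989.84 → 52,990 covers.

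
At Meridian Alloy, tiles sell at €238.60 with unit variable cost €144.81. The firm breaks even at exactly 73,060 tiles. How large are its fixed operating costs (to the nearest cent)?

Each unit contributes €238.60 − €144.81 = €93.79.
Since BE = FC / CM, FC = 73,060 × €93.79 = €6,852,297.40.

€6,852,297.40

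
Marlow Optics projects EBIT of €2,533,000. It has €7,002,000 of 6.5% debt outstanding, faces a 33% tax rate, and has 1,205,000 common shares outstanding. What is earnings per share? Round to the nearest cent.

Pre-tax income = €2,533,000 − €455,130.00 = €2,077,870.00.
Net income = €2,077,870.00 × (1 − 0.33) = €1,392,172.90.
EPS = €1,392,172.90 ÷ 1,205,000 = €1.16.

€1.16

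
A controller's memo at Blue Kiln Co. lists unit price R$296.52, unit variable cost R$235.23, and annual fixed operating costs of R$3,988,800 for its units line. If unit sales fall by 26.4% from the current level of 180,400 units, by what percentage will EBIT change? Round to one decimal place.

-41.3%

At 180,400 units, contribution = 180,400 × R$61.29 = R$11,056,716.00.
EBIT = R$11,056,716.00 − R$3,988,800 = R$7,067,916.00.
Degree of operating leverage = R$11,056,716.00 / R$7,067,916.00 = 1.5644.
Operating income changes by 1.5644 × -26.4% = -41.3%.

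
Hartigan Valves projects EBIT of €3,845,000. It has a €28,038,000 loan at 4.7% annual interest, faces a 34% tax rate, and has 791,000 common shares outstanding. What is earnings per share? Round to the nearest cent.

€2.11

Interest = €1,317,786.00, so EBT = €3,845,000 − €1,317,786.00 = €2,527,214.00.
Net income = €2,527,214.00 × (1 − 0.34) = €1,667,961.24.
EPS = €1,667,961.24 ÷ 791,000 = €2.11.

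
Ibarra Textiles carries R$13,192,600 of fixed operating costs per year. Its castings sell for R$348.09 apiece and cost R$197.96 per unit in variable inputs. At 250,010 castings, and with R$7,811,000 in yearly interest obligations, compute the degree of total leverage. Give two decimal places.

2.27

Total contribution margin = 250,010 × R$150.13 = R$37,534,001.30.
EBIT = R$37,534,001.30 − R$13,192,600 = R$24,341,401.30. Interest = R$7,811,000.00, so EBIT − I = R$16,530,401.30.
Degree of total leverage = total CM / (EBIT − interest) = R$37,534,001.30 / R$16,530,401.30 = 2.2706.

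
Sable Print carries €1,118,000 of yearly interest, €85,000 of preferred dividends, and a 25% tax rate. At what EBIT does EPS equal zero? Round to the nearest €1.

Grossing the preferred dividend up to pre-tax terms: €85,000 / (1 − 0.25) = €113,333.33.
Financial break-even EBIT = interest + D_p ÷ (1 − t) = €1,118,000 + €113,333.33 = €1,231,333.33.

€1,231,333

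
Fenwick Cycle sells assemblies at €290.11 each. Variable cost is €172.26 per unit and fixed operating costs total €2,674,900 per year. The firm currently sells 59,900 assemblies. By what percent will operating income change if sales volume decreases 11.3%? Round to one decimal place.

At 59,900 units, contribution = 59,900 × €117.85 = €7,059,215.00.
EBIT = €7,059,215.00 − €2,674,900 = €4,384,315.00.
DOL = contribution ÷ EBIT = €7,059,215.00 ÷ €4,384,315.00 = 1.6101.
Operating income changes by 1.6101 × -11.3% = -18.2%.

-18.2%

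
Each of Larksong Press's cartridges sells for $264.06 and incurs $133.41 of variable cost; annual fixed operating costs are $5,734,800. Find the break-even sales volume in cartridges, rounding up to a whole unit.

Unit CM = price − variable cost = $264.06 − $133.41 = $130.65.
Break-even Q = $5,734,800 / $130.65 = 43,894.37 → 43,895 cartridges.

43,895 cartridges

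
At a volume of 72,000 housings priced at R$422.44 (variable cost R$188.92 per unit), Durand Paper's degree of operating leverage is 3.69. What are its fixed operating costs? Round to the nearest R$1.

Contribution at this volume is 72,000 × R$233.52 = R$16,813,440.00.
Since DOL = CM ÷ EBIT, EBIT = R$16,813,440.00 ÷ 3.69 = R$4,556,487.80.
Fixed costs = CM − EBIT = R$16,813,440.00 − R$4,556,487.80 = R$12,256,952.

R$12,256,952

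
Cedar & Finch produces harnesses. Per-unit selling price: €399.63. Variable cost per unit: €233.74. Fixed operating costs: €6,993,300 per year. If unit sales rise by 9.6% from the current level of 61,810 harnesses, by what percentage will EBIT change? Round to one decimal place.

+30.2%

Total contribution margin = 61,810 × €165.89 = €10,253,660.90.
Subtracting fixed costs: EBIT = €10,253,660.90 − €6,993,300 = €3,260,360.90.
Degree of operating leverage = €10,253,660.90 / €3,260,360.90 = 3.1449.
Operating income changes by 3.1449 × +9.6% = +30.2%.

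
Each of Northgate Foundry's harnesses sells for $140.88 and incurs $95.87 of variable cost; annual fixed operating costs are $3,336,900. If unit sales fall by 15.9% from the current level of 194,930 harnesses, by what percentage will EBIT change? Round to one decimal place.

At 194,930 units, contribution = 194,930 × $45.01 = $8,773,799.30.
Subtracting fixed costs: EBIT = $8,773,799.30 − $3,336,900 = $5,436,899.30.
So DOL = total CM / EBIT = $8,773,799.30 / $5,436,899.30 = 1.6138.
Operating income changes by 1.6138 × -15.9% = -25.7%.

-25.7%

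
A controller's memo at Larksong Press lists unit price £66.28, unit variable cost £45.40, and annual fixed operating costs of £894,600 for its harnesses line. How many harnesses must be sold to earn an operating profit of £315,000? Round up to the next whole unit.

Unit CM = price − variable cost = £66.28 − £45.40 = £20.88.
Required volume = (fixed costs + target profit) ÷ CM = (£894,600 + £315,000) ÷ £20.88 = 57,931.03, so 57,932 harnesses.

57,932 harnesses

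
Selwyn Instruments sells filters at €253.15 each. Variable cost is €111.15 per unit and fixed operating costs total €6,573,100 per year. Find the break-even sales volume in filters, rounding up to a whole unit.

Each unit contributes €253.15 − €111.15 = €142.00.
Break-even Q = €6,573,100 / €142.00 = 46,289.44 → 46,290 filters.

46,290 filters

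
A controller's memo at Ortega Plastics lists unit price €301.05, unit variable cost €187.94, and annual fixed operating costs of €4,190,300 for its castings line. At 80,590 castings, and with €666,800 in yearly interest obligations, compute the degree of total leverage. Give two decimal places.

2.14

At 80,590 units, contribution = 80,590 × €113.11 = €9,115,534.90.
Subtracting fixed costs: EBIT = €9,115,534.90 − €4,190,300 = €4,925,234.90. Interest = €666,800.00, so EBIT − I = €4,258,434.90.
DCL = contribution ÷ (EBIT − I) = €9,115,534.90 ÷ €4,258,434.90 = 2.1406.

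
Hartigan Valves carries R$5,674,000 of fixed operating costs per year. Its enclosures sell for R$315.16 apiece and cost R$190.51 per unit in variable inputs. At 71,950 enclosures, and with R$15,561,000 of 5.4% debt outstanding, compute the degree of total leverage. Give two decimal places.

Total contribution margin = 71,950 × R$124.65 = R$8,968,567.50.
Operating income = contribution − fixed costs = R$8,968,567.50 − R$5,674,000 = R$3,294,567.50. Interest = R$840,294.00, so EBIT − I = R$2,454,273.50.
Degree of total leverage = total CM / (EBIT − interest) = R$8,968,567.50 / R$2,454,273.50 = 3.6543.

3.65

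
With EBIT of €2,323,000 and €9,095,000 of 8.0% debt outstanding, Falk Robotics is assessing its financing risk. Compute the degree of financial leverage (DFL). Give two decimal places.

Annual interest charges come to €727,600.00.
Degree of financial leverage = EBIT / (EBIT − interest) = €2,323,000 / €1,595,400.00 = 1.4561.

1.46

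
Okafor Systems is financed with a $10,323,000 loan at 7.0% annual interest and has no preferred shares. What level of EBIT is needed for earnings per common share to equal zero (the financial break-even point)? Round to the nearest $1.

$722,610

Annual interest = 7.0% × $10,323,000 = $722,610.00.
Without preferred stock the financial break-even is simply EBIT = interest = $722,610.00.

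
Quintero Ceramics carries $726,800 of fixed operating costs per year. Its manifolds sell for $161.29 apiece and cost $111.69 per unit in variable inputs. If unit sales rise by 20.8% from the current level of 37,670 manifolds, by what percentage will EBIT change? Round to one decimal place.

Total contribution margin = 37,670 × $49.60 = $1,868,432.00.
Operating income = contribution − fixed costs = $1,868,432.00 − $726,800 = $1,141,632.00.
So DOL = total CM / EBIT = $1,868,432.00 / $1,141,632.00 = 1.6366.
%ΔEBIT = DOL × %ΔSales = 1.6366 × +20.8% = +34.0%.

+34.0%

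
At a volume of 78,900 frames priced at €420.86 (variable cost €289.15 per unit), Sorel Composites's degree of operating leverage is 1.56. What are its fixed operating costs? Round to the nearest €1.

Contribution at this volume is 78,900 × €131.71 = €10,391,919.00.
DOL = contribution / EBIT, so EBIT = €10,391,919.00 / 1.56 = €6,661,486.54.
And FC = contribution − EBIT = €10,391,919.00 − €6,661,486.54 = €3,730,432.

€3,730,432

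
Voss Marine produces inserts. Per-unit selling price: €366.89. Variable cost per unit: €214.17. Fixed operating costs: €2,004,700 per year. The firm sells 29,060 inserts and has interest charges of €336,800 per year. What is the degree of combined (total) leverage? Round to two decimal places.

At 29,060 units, contribution = 29,060 × €152.72 = €4,438,043.20.
Operating income = contribution − fixed costs = €4,438,043.20 − €2,004,700 = €2,433,343.20. Interest = €336,800.00.
DOL = €4,438,043.20 ÷ €2,433,343.20 = 1.8238; DFL = €2,433,343.20 ÷ €2,096,543.20 = 1.1606.
Combined leverage = 1.8238 × 1.1606 = 2.1167.

2.12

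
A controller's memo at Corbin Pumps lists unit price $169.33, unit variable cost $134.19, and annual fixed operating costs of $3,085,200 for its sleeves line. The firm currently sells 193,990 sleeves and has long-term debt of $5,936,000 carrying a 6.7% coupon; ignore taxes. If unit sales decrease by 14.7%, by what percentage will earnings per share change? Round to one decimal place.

-30.1%

Total contribution margin = 193,990 × $35.14 = $6,816,808.60.
Operating income = contribution − fixed costs = $6,816,808.60 − $3,085,200 = $3,731,608.60.
Interest = $397,712.00, so EBIT − I = $3,333,896.60.
DCL = total CM / (EBIT − I) = $6,816,808.60 / $3,333,896.60 = 2.0447.
EPS therefore changes by 2.0447 × (-14.7%) = -30.1%.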